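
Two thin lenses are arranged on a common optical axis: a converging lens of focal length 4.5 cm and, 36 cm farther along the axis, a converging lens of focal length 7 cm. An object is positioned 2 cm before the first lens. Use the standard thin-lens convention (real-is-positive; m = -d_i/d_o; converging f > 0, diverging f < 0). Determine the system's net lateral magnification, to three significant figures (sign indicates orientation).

First lens: d_i1 = 1/(1/4.5 - 1/2) = -3.600 cm.
m_1 = -(-3.600)/2 = 1.8000.
With d_i1 < 0 the first image is virtual and lies on the object side; the object distance for lens 2 is d_o2 = 36 - (-3.600) = 39.600 cm.
Second lens: d_i2 = 1/(1/7 - 1/(39.600)) = 8.503 cm.
m_2 = -(8.503)/(39.600) = -0.2147.
Overall magnification: m = m_1 m_2 = -0.3865.

-0.387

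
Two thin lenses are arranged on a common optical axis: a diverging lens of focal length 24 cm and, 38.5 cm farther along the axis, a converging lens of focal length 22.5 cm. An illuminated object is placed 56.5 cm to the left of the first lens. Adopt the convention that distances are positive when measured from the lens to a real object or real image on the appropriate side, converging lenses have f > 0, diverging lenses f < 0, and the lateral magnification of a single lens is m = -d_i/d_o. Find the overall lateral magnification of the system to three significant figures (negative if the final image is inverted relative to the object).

-0.204

Lens 1: 1/d_i1 = 1/f_1 - 1/d_o1 = 1/(-24) - 1/56.5 = -0.05937 cm^-1, so d_i1 = -16.845 cm.
m_1 = -(-16.845)/56.5 = 0.2981.
The intermediate image is virtual, 16.845 cm to the left of lens 1, so d_o2 = L - d_i1 = 38.5 - (-16.845) = 55.345 cm.
Lens 2: 1/d_i2 = 1/f_2 - 1/d_o2 = 1/22.5 - 1/(55.345) = 0.02638 cm^-1, so d_i2 = 37.913 cm.
m_2 = -(37.913)/(55.345) = -0.6850.
Total m = m_1 x m_2 = (0.2981)(-0.6850) = -0.2042.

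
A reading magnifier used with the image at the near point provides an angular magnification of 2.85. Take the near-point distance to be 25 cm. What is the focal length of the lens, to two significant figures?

For the image at the near point, M = 1 + D/f.
f = D/(M - 1) = 25/(2.85 - 1) = 13.514 cm.

14 cm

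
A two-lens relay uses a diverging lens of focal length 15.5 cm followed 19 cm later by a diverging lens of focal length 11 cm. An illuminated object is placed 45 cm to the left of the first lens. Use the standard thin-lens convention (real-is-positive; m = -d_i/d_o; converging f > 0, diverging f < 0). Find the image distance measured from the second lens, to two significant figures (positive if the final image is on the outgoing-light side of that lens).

-8.1 cm

Applying the thin-lens equation to the first lens, 1/(-15.5) = 1/45 + 1/d_i1, which gives d_i1 = -11.529 cm.
With d_i1 < 0 the first image is virtual and lies on the object side; the object distance for lens 2 is d_o2 = 19 - (-11.529) = 30.529 cm.
Applying the thin-lens equation again with f_2 = -11 cm and d_o2 = 30.529 cm gives d_i2 = -8.086 cm.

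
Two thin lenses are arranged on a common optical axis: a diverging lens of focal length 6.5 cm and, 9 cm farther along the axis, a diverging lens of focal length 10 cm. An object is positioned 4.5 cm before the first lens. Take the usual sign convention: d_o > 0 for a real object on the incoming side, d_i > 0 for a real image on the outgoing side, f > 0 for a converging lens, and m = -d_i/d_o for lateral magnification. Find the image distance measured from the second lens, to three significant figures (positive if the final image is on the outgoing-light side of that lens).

-5.38 cm

Applying the thin-lens equation to the first lens, 1/(-6.5) = 1/4.5 + 1/d_i1, which gives d_i1 = -2.659 cm.
The intermediate image is virtual, 2.659 cm to the left of lens 1, so d_o2 = L - d_i1 = 9 - (-2.659) = 11.659 cm.
Applying the thin-lens equation again with f_2 = -10 cm and d_o2 = 11.659 cm gives d_i2 = -5.383 cm.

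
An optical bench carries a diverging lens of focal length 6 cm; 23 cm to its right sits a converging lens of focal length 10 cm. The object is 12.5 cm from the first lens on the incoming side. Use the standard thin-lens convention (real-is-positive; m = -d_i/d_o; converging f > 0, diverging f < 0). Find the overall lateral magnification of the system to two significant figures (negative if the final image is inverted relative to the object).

Lens 1: 1/d_i1 = 1/f_1 - 1/d_o1 = 1/(-6) - 1/12.5 = -0.24667 cm^-1, so d_i1 = -4.054 cm.
m_1 = -(-4.054)/12.5 = 0.3243.
With d_i1 < 0 the first image is virtual and lies on the object side; the object distance for lens 2 is d_o2 = 23 - (-4.054) = 27.054 cm.
Lens 2: 1/d_i2 = 1/f_2 - 1/d_o2 = 1/10 - 1/(27.054) = 0.06304 cm^-1, so d_i2 = 15.864 cm.
m_2 = -(15.864)/(27.054) = -0.5864.
The system's lateral magnification is m_1 m_2 = (0.3243)(-0.5864) = -0.1902.

-0.19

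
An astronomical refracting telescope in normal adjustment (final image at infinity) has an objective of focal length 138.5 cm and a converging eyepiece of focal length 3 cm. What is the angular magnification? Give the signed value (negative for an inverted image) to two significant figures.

M = -f_obj/f_eye = -138.5/(3) = -46.167.

-46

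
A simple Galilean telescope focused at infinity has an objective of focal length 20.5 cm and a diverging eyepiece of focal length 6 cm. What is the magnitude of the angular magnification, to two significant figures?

|M| = f_obj/|f_eye| = 20.5/6 = 3.417.

3.4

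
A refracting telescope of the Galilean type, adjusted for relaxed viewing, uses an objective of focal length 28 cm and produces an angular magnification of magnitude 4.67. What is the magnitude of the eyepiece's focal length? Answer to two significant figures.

|M| = f_obj/|f_eye|, so |f_eye| = f_obj/|M| = 28/4.67 = 5.996 cm.
(The eyepiece is diverging, so its signed focal length is -5.996 cm.)

6.0 cm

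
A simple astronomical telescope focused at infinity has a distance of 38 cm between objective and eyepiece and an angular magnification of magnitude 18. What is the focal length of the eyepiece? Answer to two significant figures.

In normal adjustment the tube length equals f_obj + f_eye and |M| = f_obj/f_eye.
So f_obj = 18 f_eye and 18 f_eye + f_eye = 38 cm, giving f_eye = 38/19 = 2.000 cm and f_obj = 36.000 cm.

2.0 cm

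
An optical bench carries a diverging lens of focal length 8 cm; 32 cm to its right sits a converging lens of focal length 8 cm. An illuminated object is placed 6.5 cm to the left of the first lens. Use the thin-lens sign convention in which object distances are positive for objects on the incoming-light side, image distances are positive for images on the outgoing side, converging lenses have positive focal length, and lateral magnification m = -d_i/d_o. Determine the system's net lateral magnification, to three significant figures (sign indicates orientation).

Applying the thin-lens equation to the first lens, 1/(-8) = 1/6.5 + 1/d_i1, which gives d_i1 = -3.586 cm.
Its lateral magnification is m_1 = -d_i1/d_o1 = -(-3.586)/6.5 = 0.5517.
The intermediate image is virtual, 3.586 cm to the left of lens 1, so d_o2 = L - d_i1 = 32 - (-3.586) = 35.586 cm.
Applying the thin-lens equation again with f_2 = 8 cm and d_o2 = 35.586 cm gives d_i2 = 10.320 cm.
m_2 = -(10.320)/(35.586) = -0.2900.
The system's lateral magnification is m_1 m_2 = (0.5517)(-0.2900) = -0.1600.

-0.160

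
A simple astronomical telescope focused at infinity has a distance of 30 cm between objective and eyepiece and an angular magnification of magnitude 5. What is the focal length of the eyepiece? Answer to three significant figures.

5.00 cm

In normal adjustment the tube length equals f_obj + f_eye and |M| = f_obj/f_eye.
So f_obj = 5 f_eye and 5 f_eye + f_eye = 30 cm, giving f_eye = 30/6 = 5.000 cm and f_obj = 25.000 cm.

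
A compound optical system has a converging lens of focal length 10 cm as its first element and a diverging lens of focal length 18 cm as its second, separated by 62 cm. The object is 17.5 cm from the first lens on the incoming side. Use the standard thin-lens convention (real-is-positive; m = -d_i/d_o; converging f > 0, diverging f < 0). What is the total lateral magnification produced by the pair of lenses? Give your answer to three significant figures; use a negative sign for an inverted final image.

First lens: d_i1 = 1/(1/10 - 1/17.5) = 23.333 cm.
m_1 = -(23.333)/17.5 = -1.3333.
The intermediate image is 23.333 cm to the right of lens 1, so d_o2 = L - d_i1 = 62 - 23.333 = 38.667 cm.
Second lens: d_i2 = 1/(1/(-18) - 1/(38.667)) = -12.282 cm.
m_2 = -(-12.282)/(38.667) = 0.3176.
Overall magnification: m = m_1 m_2 = -0.4235.

-0.424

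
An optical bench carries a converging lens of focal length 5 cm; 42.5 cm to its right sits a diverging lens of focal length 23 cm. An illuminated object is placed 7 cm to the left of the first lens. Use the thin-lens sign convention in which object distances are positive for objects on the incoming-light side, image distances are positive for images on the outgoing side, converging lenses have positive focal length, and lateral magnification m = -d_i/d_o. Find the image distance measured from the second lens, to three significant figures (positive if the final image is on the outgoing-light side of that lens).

-12.0 cm

Lens 1: 1/d_i1 = 1/f_1 - 1/d_o1 = 1/5 - 1/7 = 0.05714 cm^-1, so d_i1 = 17.500 cm.
Object distance for lens 2: d_o2 = 42.5 - 17.500 = 25.000 cm.
Lens 2: 1/d_i2 = 1/f_2 - 1/d_o2 = 1/(-23) - 1/(25.000) = -0.08348 cm^-1, so d_i2 = -11.979 cm.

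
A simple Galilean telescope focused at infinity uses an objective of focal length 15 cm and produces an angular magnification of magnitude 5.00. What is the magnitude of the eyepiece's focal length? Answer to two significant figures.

3.0 cm

|M| = f_obj/|f_eye|, so |f_eye| = f_obj/|M| = 15/5.0 = 3.000 cm.
(The eyepiece is diverging, so its signed focal length is -3.000 cm.)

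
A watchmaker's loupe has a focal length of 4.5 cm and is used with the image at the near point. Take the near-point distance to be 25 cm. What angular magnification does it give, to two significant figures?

M = 1 + D/f = 1 + 25/4.5 = 6.556.

6.6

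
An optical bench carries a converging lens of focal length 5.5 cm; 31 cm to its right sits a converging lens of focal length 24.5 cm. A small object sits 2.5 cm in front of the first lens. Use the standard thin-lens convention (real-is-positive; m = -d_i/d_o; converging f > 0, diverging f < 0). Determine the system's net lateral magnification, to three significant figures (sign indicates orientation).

-4.05

First lens: d_i1 = 1/(1/5.5 - 1/2.5) = -4.583 cm.
m_1 = -(-4.583)/2.5 = 1.8333.
The intermediate image is virtual, 4.583 cm to the left of lens 1, so d_o2 = L - d_i1 = 31 - (-4.583) = 35.583 cm.
Second lens: d_i2 = 1/(1/24.5 - 1/(35.583)) = 78.658 cm.
m_2 = -(78.658)/(35.583) = -2.2105.
Total m = m_1 x m_2 = (1.8333)(-2.2105) = -4.0526.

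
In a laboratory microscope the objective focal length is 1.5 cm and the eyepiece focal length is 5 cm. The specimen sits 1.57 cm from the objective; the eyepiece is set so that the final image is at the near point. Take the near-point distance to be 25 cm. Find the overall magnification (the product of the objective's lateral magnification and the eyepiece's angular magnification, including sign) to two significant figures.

-130

Objective: 1/d_i = 1/f_obj - 1/d_o = 1/1.5 - 1/1.57 = 0.02972 cm^-1, so d_i = 33.643 cm.
m_obj = -d_i/d_o = -33.643/1.57 = -21.429.
Eyepiece angular magnification (image at near point): M_eye = 1 + D/f_e = 1 + 25/5 = 6.000.
Overall M = m_obj x M_eye = (-21.429)(6.000) = -128.57.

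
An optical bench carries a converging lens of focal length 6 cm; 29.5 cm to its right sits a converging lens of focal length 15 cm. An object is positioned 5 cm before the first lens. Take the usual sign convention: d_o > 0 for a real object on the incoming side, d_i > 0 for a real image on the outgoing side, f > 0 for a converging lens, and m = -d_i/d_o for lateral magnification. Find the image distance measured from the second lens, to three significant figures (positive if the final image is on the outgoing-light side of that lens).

20.1 cm

Lens 1: 1/d_i1 = 1/f_1 - 1/d_o1 = 1/6 - 1/5 = -0.03333 cm^-1, so d_i1 = -30.000 cm.
With d_i1 < 0 the first image is virtual and lies on the object side; the object distance for lens 2 is d_o2 = 29.5 - (-30.000) = 59.500 cm.
Lens 2: 1/d_i2 = 1/f_2 - 1/d_o2 = 1/15 - 1/(59.500) = 0.04986 cm^-1, so d_i2 = 20.056 cm.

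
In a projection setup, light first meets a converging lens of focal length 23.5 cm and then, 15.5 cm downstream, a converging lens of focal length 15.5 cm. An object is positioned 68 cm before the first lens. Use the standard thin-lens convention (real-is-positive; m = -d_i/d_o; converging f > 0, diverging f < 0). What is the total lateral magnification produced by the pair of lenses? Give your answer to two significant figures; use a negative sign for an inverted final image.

Applying the thin-lens equation to the first lens, 1/23.5 = 1/68 + 1/d_i1, which gives d_i1 = 35.910 cm.
Its lateral magnification is m_1 = -d_i1/d_o1 = -(35.910)/68 = -0.5281.
Since 35.910 cm > 15.5 cm, the first image lies past the second lens and serves as a virtual object: d_o2 = L - d_i1 = -20.410 cm.
Applying the thin-lens equation again with f_2 = 15.5 cm and d_o2 = -20.410 cm gives d_i2 = 8.810 cm.
m_2 = -(8.810)/(-20.410) = 0.4316.
Total m = m_1 x m_2 = (-0.5281)(0.4316) = -0.2279.

-0.23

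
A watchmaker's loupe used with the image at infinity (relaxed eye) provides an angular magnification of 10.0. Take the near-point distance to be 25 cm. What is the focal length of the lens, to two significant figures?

For the image at infinity, M = D/f.
f = D/M = 25/10.0 = 2.500 cm.

2.5 cm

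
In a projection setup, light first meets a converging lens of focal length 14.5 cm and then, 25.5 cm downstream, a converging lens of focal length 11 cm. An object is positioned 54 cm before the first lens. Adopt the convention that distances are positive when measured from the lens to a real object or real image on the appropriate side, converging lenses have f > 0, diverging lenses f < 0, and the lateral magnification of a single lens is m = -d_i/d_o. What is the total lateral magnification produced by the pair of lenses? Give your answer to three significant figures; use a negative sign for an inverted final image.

Applying the thin-lens equation to the first lens, 1/14.5 = 1/54 + 1/d_i1, which gives d_i1 = 19.823 cm.
Its lateral magnification is m_1 = -d_i1/d_o1 = -(19.823)/54 = -0.3671.
Object distance for lens 2: d_o2 = 25.5 - 19.823 = 5.677 cm.
Applying the thin-lens equation again with f_2 = 11 cm and d_o2 = 5.677 cm gives d_i2 = -11.732 cm.
m_2 = -(-11.732)/(5.677) = 2.0666.
Overall magnification: m = m_1 m_2 = -0.7586.

-0.759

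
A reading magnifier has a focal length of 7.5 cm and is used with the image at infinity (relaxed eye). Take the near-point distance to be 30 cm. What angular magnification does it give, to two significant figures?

M = D/f = 30/7.5 = 4.000.

4.0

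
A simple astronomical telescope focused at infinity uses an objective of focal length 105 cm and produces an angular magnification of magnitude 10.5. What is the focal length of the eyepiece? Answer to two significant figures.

10 cm

|M| = f_obj/f_eye, so f_eye = f_obj/|M| = 105/10.5 = 10.000 cm.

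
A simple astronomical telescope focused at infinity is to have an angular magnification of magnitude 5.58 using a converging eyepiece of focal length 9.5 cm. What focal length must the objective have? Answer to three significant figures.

53.0 cm

|M| = f_obj/|f_eye|, so f_obj = |M| x |f_eye| = 5.58 x 9.5 = 53.010 cm.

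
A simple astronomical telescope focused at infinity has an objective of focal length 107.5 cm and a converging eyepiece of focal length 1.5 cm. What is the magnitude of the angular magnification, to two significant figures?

72

|M| = f_obj/|f_eye| = 107.5/1.5 = 71.667.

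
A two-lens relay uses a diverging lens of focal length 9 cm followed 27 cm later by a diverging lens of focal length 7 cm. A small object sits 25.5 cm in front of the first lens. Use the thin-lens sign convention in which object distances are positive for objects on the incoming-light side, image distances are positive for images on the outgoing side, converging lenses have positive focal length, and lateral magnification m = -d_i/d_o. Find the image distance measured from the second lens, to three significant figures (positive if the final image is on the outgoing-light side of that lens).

Applying the thin-lens equation to the first lens, 1/(-9) = 1/25.5 + 1/d_i1, which gives d_i1 = -6.652 cm.
The intermediate image is virtual, 6.652 cm to the left of lens 1, so d_o2 = L - d_i1 = 27 - (-6.652) = 33.652 cm.
Applying the thin-lens equation again with f_2 = -7 cm and d_o2 = 33.652 cm gives d_i2 = -5.795 cm.

-5.79 cm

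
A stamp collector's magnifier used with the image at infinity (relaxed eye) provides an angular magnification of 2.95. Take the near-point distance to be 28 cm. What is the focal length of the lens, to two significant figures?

For the image at infinity, M = D/f.
f = D/M = 28/2.95 = 9.492 cm.

9.5 cm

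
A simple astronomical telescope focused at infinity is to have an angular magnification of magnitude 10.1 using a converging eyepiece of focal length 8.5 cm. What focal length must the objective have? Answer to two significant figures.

86 cm

|M| = f_obj/|f_eye|, so f_obj = |M| x |f_eye| = 10.1 x 8.5 = 85.850 cm.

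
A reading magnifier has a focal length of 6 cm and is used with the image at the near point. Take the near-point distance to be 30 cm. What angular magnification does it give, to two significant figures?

M = 1 + D/f = 1 + 30/6 = 6.000.

6.0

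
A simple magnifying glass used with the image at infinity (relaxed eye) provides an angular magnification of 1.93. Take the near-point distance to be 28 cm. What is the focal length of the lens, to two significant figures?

15 cm

For the image at infinity, M = D/f.
f = D/M = 28/1.93 = 14.508 cm.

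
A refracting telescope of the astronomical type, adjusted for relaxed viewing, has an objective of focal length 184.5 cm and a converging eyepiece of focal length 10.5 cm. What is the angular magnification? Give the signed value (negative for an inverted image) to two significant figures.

M = -f_obj/f_eye = -184.5/(10.5) = -17.571.

-18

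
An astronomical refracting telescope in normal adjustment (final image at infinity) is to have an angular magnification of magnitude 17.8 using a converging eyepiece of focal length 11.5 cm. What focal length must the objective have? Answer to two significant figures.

200 cm

|M| = f_obj/|f_eye|, so f_obj = |M| x |f_eye| = 17.8 x 11.5 = 204.700 cm.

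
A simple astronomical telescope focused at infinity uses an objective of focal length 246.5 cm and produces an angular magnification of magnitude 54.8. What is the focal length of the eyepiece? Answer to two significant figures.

4.5 cm

|M| = f_obj/f_eye, so f_eye = f_obj/|M| = 246.5/54.8 = 4.498 cm.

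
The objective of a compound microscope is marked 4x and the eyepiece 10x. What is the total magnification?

40

The overall magnification of a compound microscope is the product of the objective and eyepiece magnifications:
M = M_obj x M_eye = 4 x 10 = 40.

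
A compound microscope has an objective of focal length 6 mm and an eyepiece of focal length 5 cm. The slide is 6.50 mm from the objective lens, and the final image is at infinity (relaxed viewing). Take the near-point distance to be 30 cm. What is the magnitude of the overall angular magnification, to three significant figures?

Convert to cm: f_obj = 6 mm = 0.6 cm; d_o = 6.50 mm = 0.65 cm.
Objective: 1/d_i = 1/f_obj - 1/d_o = 1/0.6 - 1/0.65 = 0.12821 cm^-1, so d_i = 7.800 cm.
m_obj = -d_i/d_o = -7.800/0.65 = -12.000.
Eyepiece angular magnification (image at infinity): M_eye = D/f_e = 30/5 = 6.000.
Overall M = m_obj x M_eye = (-12.000)(6.000) = -72.00.
|M| = 72.00.

72.0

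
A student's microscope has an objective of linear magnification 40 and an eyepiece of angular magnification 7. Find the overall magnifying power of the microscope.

The overall magnification of a compound microscope is the product of the objective and eyepiece magnifications:
M = M_obj x M_eye = 40 x 7 = 280.

280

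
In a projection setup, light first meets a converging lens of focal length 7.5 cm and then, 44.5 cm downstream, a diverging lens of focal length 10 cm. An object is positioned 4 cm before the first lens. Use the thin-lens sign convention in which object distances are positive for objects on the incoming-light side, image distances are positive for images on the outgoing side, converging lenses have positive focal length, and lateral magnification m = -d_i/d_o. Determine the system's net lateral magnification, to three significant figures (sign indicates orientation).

0.340

Applying the thin-lens equation to the first lens, 1/7.5 = 1/4 + 1/d_i1, which gives d_i1 = -8.571 cm.
Its lateral magnification is m_1 = -d_i1/d_o1 = -(-8.571)/4 = 2.1429.
The intermediate image is virtual, 8.571 cm to the left of lens 1, so d_o2 = L - d_i1 = 44.5 - (-8.571) = 53.071 cm.
Applying the thin-lens equation again with f_2 = -10 cm and d_o2 = 53.071 cm gives d_i2 = -8.414 cm.
m_2 = -(-8.414)/(53.071) = 0.1586.
The system's lateral magnification is m_1 m_2 = (2.1429)(0.1586) = 0.3398.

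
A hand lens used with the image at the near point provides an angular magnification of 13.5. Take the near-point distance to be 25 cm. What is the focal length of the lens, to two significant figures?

2.0 cm

For the image at the near point, M = 1 + D/f.
f = D/(M - 1) = 25/(13.5 - 1) = 2.000 cm.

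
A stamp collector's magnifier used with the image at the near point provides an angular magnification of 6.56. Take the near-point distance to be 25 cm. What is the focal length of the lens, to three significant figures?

For the image at the near point, M = 1 + D/f.
f = D/(M - 1) = 25/(6.56 - 1) = 4.496 cm.

4.50 cm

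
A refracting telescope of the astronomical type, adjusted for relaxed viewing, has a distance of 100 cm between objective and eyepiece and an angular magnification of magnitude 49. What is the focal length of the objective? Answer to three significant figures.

In normal adjustment the tube length equals f_obj + f_eye and |M| = f_obj/f_eye.
So f_obj = 49 f_eye and 49 f_eye + f_eye = 100 cm, giving f_eye = 100/50 = 2.000 cm and f_obj = 98.000 cm.

98.0 cm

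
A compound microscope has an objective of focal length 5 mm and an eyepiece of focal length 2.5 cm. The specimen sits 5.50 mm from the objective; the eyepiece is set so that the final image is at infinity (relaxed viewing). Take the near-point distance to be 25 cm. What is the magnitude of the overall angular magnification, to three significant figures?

100

Convert to cm: f_obj = 5 mm = 0.5 cm; d_o = 5.50 mm = 0.55 cm.
Objective: 1/d_i = 1/f_obj - 1/d_o = 1/0.5 - 1/0.55 = 0.18182 cm^-1, so d_i = 5.500 cm.
m_obj = -d_i/d_o = -5.500/0.55 = -10.000.
Eyepiece angular magnification (image at infinity): M_eye = D/f_e = 25/2.5 = 10.000.
Overall M = m_obj x M_eye = (-10.000)(10.000) = -100.00.
|M| = 100.00.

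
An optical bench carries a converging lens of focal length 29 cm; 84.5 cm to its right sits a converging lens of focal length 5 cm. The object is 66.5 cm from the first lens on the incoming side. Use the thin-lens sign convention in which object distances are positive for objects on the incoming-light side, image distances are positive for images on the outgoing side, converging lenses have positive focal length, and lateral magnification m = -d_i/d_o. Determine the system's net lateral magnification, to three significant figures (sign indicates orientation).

First lens: d_i1 = 1/(1/29 - 1/66.5) = 51.427 cm.
m_1 = -(51.427)/66.5 = -0.7733.
Object distance for lens 2: d_o2 = 84.5 - 51.427 = 33.073 cm.
Second lens: d_i2 = 1/(1/5 - 1/(33.073)) = 5.891 cm.
m_2 = -(5.891)/(33.073) = -0.1781.
Overall magnification: m = m_1 m_2 = 0.1377.

0.138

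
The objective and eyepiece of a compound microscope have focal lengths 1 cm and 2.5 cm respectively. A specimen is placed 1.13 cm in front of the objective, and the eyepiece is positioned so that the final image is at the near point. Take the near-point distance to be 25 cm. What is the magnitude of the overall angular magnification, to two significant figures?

85

Objective: 1/d_i = 1/f_obj - 1/d_o = 1/1 - 1/1.13 = 0.11504 cm^-1, so d_i = 8.692 cm.
m_obj = -d_i/d_o = -8.692/1.13 = -7.692.
Eyepiece angular magnification (image at near point): M_eye = 1 + D/f_e = 1 + 25/2.5 = 11.000.
Overall M = m_obj x M_eye = (-7.692)(11.000) = -84.62.
|M| = 84.62.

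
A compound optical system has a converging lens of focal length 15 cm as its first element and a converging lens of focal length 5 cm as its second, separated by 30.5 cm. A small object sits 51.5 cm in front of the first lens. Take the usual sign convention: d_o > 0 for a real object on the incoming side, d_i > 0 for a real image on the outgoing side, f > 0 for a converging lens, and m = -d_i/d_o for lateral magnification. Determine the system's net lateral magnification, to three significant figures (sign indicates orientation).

0.474

Applying the thin-lens equation to the first lens, 1/15 = 1/51.5 + 1/d_i1, which gives d_i1 = 21.164 cm.
Its lateral magnification is m_1 = -d_i1/d_o1 = -(21.164)/51.5 = -0.4110.
The intermediate image is 21.164 cm to the right of lens 1, so d_o2 = L - d_i1 = 30.5 - 21.164 = 9.336 cm.
Applying the thin-lens equation again with f_2 = 5 cm and d_o2 = 9.336 cm gives d_i2 = 10.766 cm.
m_2 = -(10.766)/(9.336) = -1.1532.
Overall magnification: m = m_1 m_2 = 0.4739.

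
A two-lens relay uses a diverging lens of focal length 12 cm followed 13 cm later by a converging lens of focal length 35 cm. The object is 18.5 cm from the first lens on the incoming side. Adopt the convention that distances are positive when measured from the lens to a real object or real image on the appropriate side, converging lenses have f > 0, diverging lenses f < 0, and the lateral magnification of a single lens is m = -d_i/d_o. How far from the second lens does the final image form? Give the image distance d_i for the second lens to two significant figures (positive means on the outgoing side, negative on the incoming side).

First lens: d_i1 = 1/(1/(-12) - 1/18.5) = -7.279 cm.
The intermediate image is virtual, 7.279 cm to the left of lens 1, so d_o2 = L - d_i1 = 13 - (-7.279) = 20.279 cm.
Second lens: d_i2 = 1/(1/35 - 1/(20.279)) = -48.213 cm.

-48 cm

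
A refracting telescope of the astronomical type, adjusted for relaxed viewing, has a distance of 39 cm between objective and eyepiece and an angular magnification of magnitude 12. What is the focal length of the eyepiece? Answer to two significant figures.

In normal adjustment the tube length equals f_obj + f_eye and |M| = f_obj/f_eye.
So f_obj = 12 f_eye and 12 f_eye + f_eye = 39 cm, giving f_eye = 39/13 = 3.000 cm and f_obj = 36.000 cm.

3.0 cm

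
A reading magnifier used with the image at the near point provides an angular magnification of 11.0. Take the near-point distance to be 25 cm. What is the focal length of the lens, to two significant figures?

2.5 cm

For the image at the near point, M = 1 + D/f.
f = D/(M - 1) = 25/(11.0 - 1) = 2.500 cm.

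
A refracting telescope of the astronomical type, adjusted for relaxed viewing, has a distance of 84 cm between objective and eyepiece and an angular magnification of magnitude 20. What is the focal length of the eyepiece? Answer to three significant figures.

In normal adjustment the tube length equals f_obj + f_eye and |M| = f_obj/f_eye.
So f_obj = 20 f_eye and 20 f_eye + f_eye = 84 cm, giving f_eye = 84/21 = 4.000 cm and f_obj = 80.000 cm.

4.00 cm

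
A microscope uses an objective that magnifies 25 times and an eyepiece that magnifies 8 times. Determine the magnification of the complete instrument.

The overall magnification of a compound microscope is the product of the objective and eyepiece magnifications:
M = M_obj x M_eye = 25 x 8 = 200.

200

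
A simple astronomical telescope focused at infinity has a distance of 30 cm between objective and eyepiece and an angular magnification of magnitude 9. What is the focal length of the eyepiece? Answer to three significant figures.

In normal adjustment the tube length equals f_obj + f_eye and |M| = f_obj/f_eye.
So f_obj = 9 f_eye and 9 f_eye + f_eye = 30 cm, giving f_eye = 30/10 = 3.000 cm and f_obj = 27.000 cm.

3.00 cm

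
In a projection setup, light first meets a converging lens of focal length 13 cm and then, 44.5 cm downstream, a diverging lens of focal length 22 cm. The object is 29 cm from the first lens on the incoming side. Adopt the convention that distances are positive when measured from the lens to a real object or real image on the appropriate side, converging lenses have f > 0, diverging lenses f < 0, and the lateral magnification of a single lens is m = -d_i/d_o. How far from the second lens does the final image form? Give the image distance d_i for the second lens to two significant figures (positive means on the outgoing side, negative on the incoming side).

Applying the thin-lens equation to the first lens, 1/13 = 1/29 + 1/d_i1, which gives d_i1 = 23.562 cm.
Object distance for lens 2: d_o2 = 44.5 - 23.562 = 20.938 cm.
Applying the thin-lens equation again with f_2 = -22 cm and d_o2 = 20.938 cm gives d_i2 = -10.728 cm.

-11 cm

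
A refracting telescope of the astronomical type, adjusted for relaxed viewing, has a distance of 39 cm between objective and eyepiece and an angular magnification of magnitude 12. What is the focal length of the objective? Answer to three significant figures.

36.0 cm

In normal adjustment the tube length equals f_obj + f_eye and |M| = f_obj/f_eye.
So f_obj = 12 f_eye and 12 f_eye + f_eye = 39 cm, giving f_eye = 39/13 = 3.000 cm and f_obj = 36.000 cm.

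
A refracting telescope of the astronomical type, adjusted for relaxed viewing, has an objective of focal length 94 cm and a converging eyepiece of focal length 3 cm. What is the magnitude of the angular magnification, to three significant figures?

31.3

|M| = f_obj/|f_eye| = 94/3 = 31.333.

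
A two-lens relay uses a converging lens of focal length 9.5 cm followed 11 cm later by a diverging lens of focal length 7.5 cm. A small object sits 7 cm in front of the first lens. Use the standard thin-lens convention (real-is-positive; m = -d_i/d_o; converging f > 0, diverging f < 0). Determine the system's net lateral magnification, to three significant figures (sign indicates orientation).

0.632

Applying the thin-lens equation to the first lens, 1/9.5 = 1/7 + 1/d_i1, which gives d_i1 = -26.600 cm.
Its lateral magnification is m_1 = -d_i1/d_o1 = -(-26.600)/7 = 3.8000.
The intermediate image is virtual, 26.600 cm to the left of lens 1, so d_o2 = L - d_i1 = 11 - (-26.600) = 37.600 cm.
Applying the thin-lens equation again with f_2 = -7.5 cm and d_o2 = 37.600 cm gives d_i2 = -6.253 cm.
m_2 = -(-6.253)/(37.600) = 0.1663.
Total m = m_1 x m_2 = (3.8000)(0.1663) = 0.6319.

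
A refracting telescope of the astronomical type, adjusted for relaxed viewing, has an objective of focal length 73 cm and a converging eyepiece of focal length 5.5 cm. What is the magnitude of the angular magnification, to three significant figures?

|M| = f_obj/|f_eye| = 73/5.5 = 13.273.

13.3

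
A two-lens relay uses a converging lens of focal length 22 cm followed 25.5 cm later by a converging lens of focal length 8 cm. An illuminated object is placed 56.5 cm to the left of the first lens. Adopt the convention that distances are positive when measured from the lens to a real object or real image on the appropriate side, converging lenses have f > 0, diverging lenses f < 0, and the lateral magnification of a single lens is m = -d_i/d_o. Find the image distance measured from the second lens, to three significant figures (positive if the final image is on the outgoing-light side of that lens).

First lens: d_i1 = 1/(1/22 - 1/56.5) = 36.029 cm.
Since 36.029 cm > 25.5 cm, the first image lies past the second lens and serves as a virtual object: d_o2 = L - d_i1 = -10.529 cm.
Second lens: d_i2 = 1/(1/8 - 1/(-10.529)) = 4.546 cm.

4.55 cm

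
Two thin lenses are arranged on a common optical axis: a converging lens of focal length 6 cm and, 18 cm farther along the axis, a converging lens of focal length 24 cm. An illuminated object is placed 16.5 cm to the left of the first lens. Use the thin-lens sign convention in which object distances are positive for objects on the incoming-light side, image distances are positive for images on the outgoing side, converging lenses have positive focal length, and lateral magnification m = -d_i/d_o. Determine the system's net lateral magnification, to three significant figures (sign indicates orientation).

First lens: d_i1 = 1/(1/6 - 1/16.5) = 9.429 cm.
m_1 = -(9.429)/16.5 = -0.5714.
That image sits 8.571 cm in front of the second lens, so d_o2 = 8.571 cm.
Second lens: d_i2 = 1/(1/24 - 1/(8.571)) = -13.333 cm.
m_2 = -(-13.333)/(8.571) = 1.5556.
The system's lateral magnification is m_1 m_2 = (-0.5714)(1.5556) = -0.8889.

-0.889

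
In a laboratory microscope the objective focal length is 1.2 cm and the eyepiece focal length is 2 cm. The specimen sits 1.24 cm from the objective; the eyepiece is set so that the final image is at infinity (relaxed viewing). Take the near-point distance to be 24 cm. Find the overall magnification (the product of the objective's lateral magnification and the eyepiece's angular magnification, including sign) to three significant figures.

Objective: 1/d_i = 1/f_obj - 1/d_o = 1/1.2 - 1/1.24 = 0.02688 cm^-1, so d_i = 37.200 cm.
m_obj = -d_i/d_o = -37.200/1.24 = -30.000.
Eyepiece angular magnification (image at infinity): M_eye = D/f_e = 24/2 = 12.000.
Overall M = m_obj x M_eye = (-30.000)(12.000) = -360.00.

-360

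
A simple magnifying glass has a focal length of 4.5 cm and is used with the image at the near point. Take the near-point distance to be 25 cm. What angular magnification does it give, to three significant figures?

M = 1 + D/f = 1 + 25/4.5 = 6.556.

6.56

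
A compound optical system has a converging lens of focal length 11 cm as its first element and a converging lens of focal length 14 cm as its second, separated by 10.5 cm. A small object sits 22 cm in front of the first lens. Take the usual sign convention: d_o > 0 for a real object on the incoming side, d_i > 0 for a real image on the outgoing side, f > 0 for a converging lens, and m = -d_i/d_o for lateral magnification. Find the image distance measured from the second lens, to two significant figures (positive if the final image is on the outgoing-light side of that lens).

6.3 cm

First lens: d_i1 = 1/(1/11 - 1/22) = 22.000 cm.
This image would form 22.000 cm past lens 1, i.e. 11.500 cm beyond lens 2, so it is a virtual object for lens 2: d_o2 = 10.5 - 22.000 = -11.500 cm.
Second lens: d_i2 = 1/(1/14 - 1/(-11.500)) = 6.314 cm.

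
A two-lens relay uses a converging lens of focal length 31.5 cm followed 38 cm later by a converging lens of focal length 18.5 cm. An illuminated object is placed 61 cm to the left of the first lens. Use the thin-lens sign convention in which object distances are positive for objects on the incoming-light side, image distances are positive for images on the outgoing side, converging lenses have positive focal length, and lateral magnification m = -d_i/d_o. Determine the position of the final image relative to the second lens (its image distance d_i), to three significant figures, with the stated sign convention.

Lens 1: 1/d_i1 = 1/f_1 - 1/d_o1 = 1/31.5 - 1/61 = 0.01535 cm^-1, so d_i1 = 65.136 cm.
This image would form 65.136 cm past lens 1, i.e. 27.136 cm beyond lens 2, so it is a virtual object for lens 2: d_o2 = 38 - 65.136 = -27.136 cm.
Lens 2: 1/d_i2 = 1/f_2 - 1/d_o2 = 1/18.5 - 1/(-27.136) = 0.09091 cm^-1, so d_i2 = 11.000 cm.

11.0 cm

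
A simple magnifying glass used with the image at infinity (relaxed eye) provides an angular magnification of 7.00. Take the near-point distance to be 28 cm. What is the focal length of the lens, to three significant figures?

For the image at infinity, M = D/f.
f = D/M = 28/7.0 = 4.000 cm.

4.00 cm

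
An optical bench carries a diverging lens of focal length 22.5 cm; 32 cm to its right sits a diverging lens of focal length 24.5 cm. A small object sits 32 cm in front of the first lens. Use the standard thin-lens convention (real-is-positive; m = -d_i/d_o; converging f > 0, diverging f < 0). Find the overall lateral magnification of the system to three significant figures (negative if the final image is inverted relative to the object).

First lens: d_i1 = 1/(1/(-22.5) - 1/32) = -13.211 cm.
m_1 = -(-13.211)/32 = 0.4128.
The intermediate image is virtual, 13.211 cm to the left of lens 1, so d_o2 = L - d_i1 = 32 - (-13.211) = 45.211 cm.
Second lens: d_i2 = 1/(1/(-24.5) - 1/(45.211)) = -15.889 cm.
m_2 = -(-15.889)/(45.211) = 0.3515.
The system's lateral magnification is m_1 m_2 = (0.4128)(0.3515) = 0.1451.

0.145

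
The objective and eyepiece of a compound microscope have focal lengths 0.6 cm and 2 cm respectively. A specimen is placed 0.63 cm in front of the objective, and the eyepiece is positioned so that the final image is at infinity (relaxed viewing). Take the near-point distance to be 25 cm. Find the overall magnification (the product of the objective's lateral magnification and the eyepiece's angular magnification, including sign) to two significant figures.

Objective: 1/d_i = 1/f_obj - 1/d_o = 1/0.6 - 1/0.63 = 0.07937 cm^-1, so d_i = 12.600 cm.
m_obj = -d_i/d_o = -12.600/0.63 = -20.000.
Eyepiece angular magnification (image at infinity): M_eye = D/f_e = 25/2 = 12.500.
Overall M = m_obj x M_eye = (-20.000)(12.500) = -250.00.

-250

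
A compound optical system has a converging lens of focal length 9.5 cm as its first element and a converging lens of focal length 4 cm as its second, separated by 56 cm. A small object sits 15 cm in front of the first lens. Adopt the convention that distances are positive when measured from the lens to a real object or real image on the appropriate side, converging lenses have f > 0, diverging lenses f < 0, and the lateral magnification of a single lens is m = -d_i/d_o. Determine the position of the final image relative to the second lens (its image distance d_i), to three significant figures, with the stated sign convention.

4.61 cm

Applying the thin-lens equation to the first lens, 1/9.5 = 1/15 + 1/d_i1, which gives d_i1 = 25.909 cm.
That image sits 30.091 cm in front of the second lens, so d_o2 = 30.091 cm.
Applying the thin-lens equation again with f_2 = 4 cm and d_o2 = 30.091 cm gives d_i2 = 4.613 cm.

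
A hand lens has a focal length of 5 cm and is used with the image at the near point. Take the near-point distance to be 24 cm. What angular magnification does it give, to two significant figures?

M = 1 + D/f = 1 + 24/5 = 5.800.

5.8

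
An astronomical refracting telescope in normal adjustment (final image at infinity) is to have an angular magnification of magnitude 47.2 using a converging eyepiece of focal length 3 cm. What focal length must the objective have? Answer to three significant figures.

|M| = f_obj/|f_eye|, so f_obj = |M| x |f_eye| = 47.2 x 3 = 141.600 cm.

142 cm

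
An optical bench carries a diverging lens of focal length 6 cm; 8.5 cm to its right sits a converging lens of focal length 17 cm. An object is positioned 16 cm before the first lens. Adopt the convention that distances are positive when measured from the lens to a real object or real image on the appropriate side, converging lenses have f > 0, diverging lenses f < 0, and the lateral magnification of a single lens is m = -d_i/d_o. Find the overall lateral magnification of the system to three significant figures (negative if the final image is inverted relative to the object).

1.12

Applying the thin-lens equation to the first lens, 1/(-6) = 1/16 + 1/d_i1, which gives d_i1 = -4.364 cm.
Its lateral magnification is m_1 = -d_i1/d_o1 = -(-4.364)/16 = 0.2727.
With d_i1 < 0 the first image is virtual and lies on the object side; the object distance for lens 2 is d_o2 = 8.5 - (-4.364) = 12.864 cm.
Applying the thin-lens equation again with f_2 = 17 cm and d_o2 = 12.864 cm gives d_i2 = -52.868 cm.
m_2 = -(-52.868)/(12.864) = 4.1099.
Overall magnification: m = m_1 m_2 = 1.1209.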